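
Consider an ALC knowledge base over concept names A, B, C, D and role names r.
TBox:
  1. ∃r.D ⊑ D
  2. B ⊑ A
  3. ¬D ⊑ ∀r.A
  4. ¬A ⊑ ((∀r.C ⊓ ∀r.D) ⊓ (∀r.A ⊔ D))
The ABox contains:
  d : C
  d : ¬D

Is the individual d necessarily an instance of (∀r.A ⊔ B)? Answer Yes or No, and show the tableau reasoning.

Yes

1. d : (∀r.A ⊔ B)?  L(d) = {C, ¬D} ∪ {(∃r.¬A ⊓ ¬B)}
   clash {D, ¬D} at d — d ∈ (∀r.A ⊔ B)
2. Hence d : (∀r.A ⊔ B): entailed.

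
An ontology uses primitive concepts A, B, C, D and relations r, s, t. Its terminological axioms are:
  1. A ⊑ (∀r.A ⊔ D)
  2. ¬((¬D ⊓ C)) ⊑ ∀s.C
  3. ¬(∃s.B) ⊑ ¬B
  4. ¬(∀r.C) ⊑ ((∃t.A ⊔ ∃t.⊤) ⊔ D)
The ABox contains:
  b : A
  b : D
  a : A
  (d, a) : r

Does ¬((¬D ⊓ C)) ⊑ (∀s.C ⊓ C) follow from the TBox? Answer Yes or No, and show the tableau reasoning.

No

1. ¬((¬D ⊓ C)) ⊑ (∀s.C ⊓ C)  ⇔  ((D ⊔ ¬C) ⊓ (∃s.¬C ⊔ ¬C)) unsat w.r.t. T
   apply at x₀: ¬((¬D ⊓ C))⊑∀s.C
   open: L(x₀) ⊇ {D, ¬A, ¬C, ∀r.C, ∀s.C, …} (+ ∃-successors)
2. Hence ¬((¬D ⊓ C)) ⊑ (∀s.C ⊓ C): not entailed.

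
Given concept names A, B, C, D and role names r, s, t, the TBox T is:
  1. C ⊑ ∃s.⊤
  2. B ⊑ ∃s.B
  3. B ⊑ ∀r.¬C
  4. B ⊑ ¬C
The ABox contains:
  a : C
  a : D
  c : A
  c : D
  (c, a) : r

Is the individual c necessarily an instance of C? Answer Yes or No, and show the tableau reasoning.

1. c : C?  L(c) = {A, D} ∪ {¬C}
   open: L(c) ⊇ {A, D, ¬B, ¬C} — c ∉ C possible
2. Hence c : C: not entailed.

No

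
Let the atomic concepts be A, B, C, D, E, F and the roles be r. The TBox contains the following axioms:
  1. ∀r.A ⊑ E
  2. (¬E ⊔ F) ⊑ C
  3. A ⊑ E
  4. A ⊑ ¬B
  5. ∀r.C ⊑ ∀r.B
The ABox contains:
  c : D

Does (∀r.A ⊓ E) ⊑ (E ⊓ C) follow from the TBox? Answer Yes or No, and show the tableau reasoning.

No

1. (∀r.A ⊓ E) ⊑ (E ⊓ C)  ⇔  ((∀r.A ⊓ E) ⊓ (¬E ⊔ ¬C)) unsat w.r.t. T
   open: L(x₀) ⊇ {E, ¬A, ¬C, ¬F, ∀r.A, …} (+ ∃-successors)
2. Hence (∀r.A ⊓ E) ⊑ (E ⊓ C): not entailed.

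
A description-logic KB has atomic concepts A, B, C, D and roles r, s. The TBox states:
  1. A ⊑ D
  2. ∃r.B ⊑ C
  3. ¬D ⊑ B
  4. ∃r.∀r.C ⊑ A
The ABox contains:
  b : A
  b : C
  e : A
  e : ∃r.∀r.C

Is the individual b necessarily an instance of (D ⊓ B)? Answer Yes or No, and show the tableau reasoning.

1. b : (D ⊓ B)?  L(b) = {A, C} ∪ {(¬D ⊔ ¬B)}
   apply at b: A⊑D
   open: L(b) ⊇ {A, C, D, ¬B} — b ∉ (D ⊓ B) possible
2. Hence b : (D ⊓ B): not entailed.

No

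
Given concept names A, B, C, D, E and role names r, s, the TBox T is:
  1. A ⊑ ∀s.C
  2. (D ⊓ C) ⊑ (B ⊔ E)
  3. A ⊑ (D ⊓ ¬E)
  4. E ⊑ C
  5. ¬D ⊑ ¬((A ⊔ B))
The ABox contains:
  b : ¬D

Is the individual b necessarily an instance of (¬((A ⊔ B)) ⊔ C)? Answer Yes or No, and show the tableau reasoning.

1. b : (¬((A ⊔ B)) ⊔ C)?  L(b) = {¬D} ∪ {((A ⊔ B) ⊓ ¬C)}
   clash {C, ¬C} at b — b ∈ (¬((A ⊔ B)) ⊔ C)
2. Hence b : (¬((A ⊔ B)) ⊔ C): entailed.

Yes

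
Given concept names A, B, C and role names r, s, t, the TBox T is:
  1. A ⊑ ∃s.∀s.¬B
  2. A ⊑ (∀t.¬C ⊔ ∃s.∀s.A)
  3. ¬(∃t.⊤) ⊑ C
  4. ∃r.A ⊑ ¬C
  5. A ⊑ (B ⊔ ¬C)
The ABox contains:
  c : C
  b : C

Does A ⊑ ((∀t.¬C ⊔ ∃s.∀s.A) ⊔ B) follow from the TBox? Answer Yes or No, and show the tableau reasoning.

Yes

1. A ⊑ ((∀t.¬C ⊔ ∃s.∀s.A) ⊔ B)  ⇔  (A ⊓ ((∃t.C ⊓ ∀s.∃s.¬A) ⊓ ¬B)) unsat w.r.t. T
   all branches close; clash {C, ¬C} at x₀
2. Hence A ⊑ ((∀t.¬C ⊔ ∃s.∀s.A) ⊔ B): entailed.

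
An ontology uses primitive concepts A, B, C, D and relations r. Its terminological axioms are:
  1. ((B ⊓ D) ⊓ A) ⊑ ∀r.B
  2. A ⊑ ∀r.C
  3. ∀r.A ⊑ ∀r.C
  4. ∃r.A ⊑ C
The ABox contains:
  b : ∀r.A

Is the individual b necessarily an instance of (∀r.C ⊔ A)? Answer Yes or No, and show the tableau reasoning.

1. b : (∀r.C ⊔ A)?  L(b) = {∀r.A} ∪ {(∃r.¬C ⊓ ¬A)}
   clash {C, ¬C} at an ∃-successor — b ∈ (∀r.C ⊔ A)
2. Hence b : (∀r.C ⊔ A): entailed.

Yes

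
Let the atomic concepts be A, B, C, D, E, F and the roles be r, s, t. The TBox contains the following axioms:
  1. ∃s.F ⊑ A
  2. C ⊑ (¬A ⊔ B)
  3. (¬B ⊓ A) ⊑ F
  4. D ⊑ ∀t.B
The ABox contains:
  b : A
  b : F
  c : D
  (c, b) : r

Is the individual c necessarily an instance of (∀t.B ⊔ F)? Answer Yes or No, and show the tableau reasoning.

Yes

1. c : (∀t.B ⊔ F)?  L(c) = {D} ∪ {(∃t.¬B ⊓ ¬F)}
   clash {F, ¬F} at c — c ∈ (∀t.B ⊔ F)
2. Hence c : (∀t.B ⊔ F): entailed.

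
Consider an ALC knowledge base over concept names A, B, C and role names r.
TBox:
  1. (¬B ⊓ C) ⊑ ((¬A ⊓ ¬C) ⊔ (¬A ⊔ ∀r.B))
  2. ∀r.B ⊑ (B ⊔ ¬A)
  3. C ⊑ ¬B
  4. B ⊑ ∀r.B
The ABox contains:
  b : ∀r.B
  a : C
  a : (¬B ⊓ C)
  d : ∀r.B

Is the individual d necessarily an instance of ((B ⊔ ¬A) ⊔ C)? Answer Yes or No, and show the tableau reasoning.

Yes

1. d : ((B ⊔ ¬A) ⊔ C)?  L(d) = {∀r.B} ∪ {((¬B ⊓ A) ⊓ ¬C)}
   clash {A, ¬A} at d — d ∈ ((B ⊔ ¬A) ⊔ C)
2. Hence d : ((B ⊔ ¬A) ⊔ C): entailed.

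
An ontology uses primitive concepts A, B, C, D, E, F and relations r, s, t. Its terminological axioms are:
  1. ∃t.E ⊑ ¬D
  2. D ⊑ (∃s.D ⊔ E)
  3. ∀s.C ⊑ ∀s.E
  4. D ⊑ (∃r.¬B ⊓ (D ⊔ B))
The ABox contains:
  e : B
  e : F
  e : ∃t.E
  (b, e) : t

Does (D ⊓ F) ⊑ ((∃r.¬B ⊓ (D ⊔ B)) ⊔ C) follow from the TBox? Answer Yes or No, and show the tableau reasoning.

Yes

1. (D ⊓ F) ⊑ ((∃r.¬B ⊓ (D ⊔ B)) ⊔ C)  ⇔  ((D ⊓ F) ⊓ ((∀r.B ⊔ (¬D ⊓ ¬B)) ⊓ ¬C)) unsat w.r.t. T
   all branches close; clash {D, ¬D} at x₀
2. Hence (D ⊓ F) ⊑ ((∃r.¬B ⊓ (D ⊔ B)) ⊔ C): entailed.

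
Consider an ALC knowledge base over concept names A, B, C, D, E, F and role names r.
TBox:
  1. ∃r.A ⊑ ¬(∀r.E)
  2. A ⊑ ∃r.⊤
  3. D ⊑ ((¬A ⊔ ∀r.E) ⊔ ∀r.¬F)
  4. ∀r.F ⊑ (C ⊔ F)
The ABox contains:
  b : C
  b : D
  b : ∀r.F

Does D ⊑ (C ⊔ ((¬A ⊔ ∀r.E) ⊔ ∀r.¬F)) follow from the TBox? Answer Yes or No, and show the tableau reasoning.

Yes

1. D ⊑ (C ⊔ ((¬A ⊔ ∀r.E) ⊔ ∀r.¬F))  ⇔  (D ⊓ (¬C ⊓ ((A ⊓ ∃r.¬E) ⊓ ∃r.F))) unsat w.r.t. T
   all branches close; clash {F, ¬F} at an ∃-successor
2. Hence D ⊑ (C ⊔ ((¬A ⊔ ∀r.E) ⊔ ∀r.¬F)): entailed.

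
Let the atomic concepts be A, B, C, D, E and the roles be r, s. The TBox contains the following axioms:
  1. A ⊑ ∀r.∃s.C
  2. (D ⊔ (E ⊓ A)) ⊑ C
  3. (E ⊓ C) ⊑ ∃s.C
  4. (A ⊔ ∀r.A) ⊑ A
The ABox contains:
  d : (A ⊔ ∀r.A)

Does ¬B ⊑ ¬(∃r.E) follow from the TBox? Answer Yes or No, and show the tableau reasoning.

1. ¬B ⊑ ¬(∃r.E)  ⇔  (¬B ⊓ ∃r.E) unsat w.r.t. T
   open: L(x₀) ⊇ {¬A, ¬B, ¬D, ¬E, ∃r.E, …} (+ ∃-successors)
2. Hence ¬B ⊑ ¬(∃r.E): not entailed.

No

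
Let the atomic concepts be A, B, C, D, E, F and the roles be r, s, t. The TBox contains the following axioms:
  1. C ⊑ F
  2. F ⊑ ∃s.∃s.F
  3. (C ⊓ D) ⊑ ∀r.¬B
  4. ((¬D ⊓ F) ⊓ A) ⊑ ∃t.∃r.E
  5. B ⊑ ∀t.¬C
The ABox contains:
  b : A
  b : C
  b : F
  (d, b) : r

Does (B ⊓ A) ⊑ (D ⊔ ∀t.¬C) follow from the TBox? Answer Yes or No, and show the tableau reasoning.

1. (B ⊓ A) ⊑ (D ⊔ ∀t.¬C)  ⇔  ((B ⊓ A) ⊓ (¬D ⊓ ∃t.C)) unsat w.r.t. T
   all branches close; clash {C, ¬C} at an ∃-successor
2. Hence (B ⊓ A) ⊑ (D ⊔ ∀t.¬C): entailed.

Yes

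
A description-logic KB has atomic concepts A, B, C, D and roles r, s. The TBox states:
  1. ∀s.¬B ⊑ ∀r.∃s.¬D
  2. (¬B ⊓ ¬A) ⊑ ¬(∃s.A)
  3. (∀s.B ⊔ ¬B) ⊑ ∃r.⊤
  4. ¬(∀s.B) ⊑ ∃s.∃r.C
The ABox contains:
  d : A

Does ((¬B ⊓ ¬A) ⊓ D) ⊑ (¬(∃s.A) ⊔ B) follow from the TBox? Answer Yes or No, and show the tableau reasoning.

1. ((¬B ⊓ ¬A) ⊓ D) ⊑ (¬(∃s.A) ⊔ B)  ⇔  (((¬B ⊓ ¬A) ⊓ D) ⊓ (∃s.A ⊓ ¬B)) unsat w.r.t. T
   all branches close; clash {A, ¬A} at an ∃-successor
2. Hence ((¬B ⊓ ¬A) ⊓ D) ⊑ (¬(∃s.A) ⊔ B): entailed.

Yes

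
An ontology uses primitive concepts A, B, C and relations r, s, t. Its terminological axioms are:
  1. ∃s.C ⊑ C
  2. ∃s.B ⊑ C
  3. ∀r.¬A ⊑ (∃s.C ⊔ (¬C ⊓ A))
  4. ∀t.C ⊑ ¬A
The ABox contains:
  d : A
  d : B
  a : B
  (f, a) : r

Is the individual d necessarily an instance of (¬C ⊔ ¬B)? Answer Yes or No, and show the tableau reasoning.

1. d : (¬C ⊔ ¬B)?  L(d) = {A, B} ∪ {(C ⊓ B)}
   open: L(d) ⊇ {A, B, C, ∃r.A, ∃t.¬C} (+ ∃-successors) — d ∉ (¬C ⊔ ¬B) possible
2. Hence d : (¬C ⊔ ¬B): not entailed.

No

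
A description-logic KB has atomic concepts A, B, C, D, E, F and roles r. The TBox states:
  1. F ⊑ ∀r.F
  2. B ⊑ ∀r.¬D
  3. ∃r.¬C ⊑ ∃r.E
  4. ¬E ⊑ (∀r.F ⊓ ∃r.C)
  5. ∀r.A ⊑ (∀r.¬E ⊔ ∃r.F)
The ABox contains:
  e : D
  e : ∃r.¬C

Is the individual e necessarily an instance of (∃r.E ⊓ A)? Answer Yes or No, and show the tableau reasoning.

1. e : (∃r.E ⊓ A)?  L(e) = {D, ∃r.¬C} ∪ {(∀r.¬E ⊔ ¬A)}
   apply at e: ∃r.¬C⊑∃r.E
   open: L(e) ⊇ {D, E, ¬A, ¬B, ¬F, …} (+ ∃-successors) — e ∉ (∃r.E ⊓ A) possible
2. Hence e : (∃r.E ⊓ A): not entailed.

No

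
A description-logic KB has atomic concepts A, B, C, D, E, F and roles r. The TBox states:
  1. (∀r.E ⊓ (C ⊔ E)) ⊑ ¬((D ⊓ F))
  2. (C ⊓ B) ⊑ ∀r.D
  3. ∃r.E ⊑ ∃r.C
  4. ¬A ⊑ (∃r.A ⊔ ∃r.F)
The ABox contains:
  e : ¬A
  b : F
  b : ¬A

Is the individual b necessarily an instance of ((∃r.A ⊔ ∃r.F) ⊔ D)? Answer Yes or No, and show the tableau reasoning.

1. b : ((∃r.A ⊔ ∃r.F) ⊔ D)?  L(b) = {F, ¬A} ∪ {((∀r.¬A ⊓ ∀r.¬F) ⊓ ¬D)}
   clash {F, ¬F} at an ∃-successor — b ∈ ((∃r.A ⊔ ∃r.F) ⊔ D)
2. Hence b : ((∃r.A ⊔ ∃r.F) ⊔ D): entailed.

Yes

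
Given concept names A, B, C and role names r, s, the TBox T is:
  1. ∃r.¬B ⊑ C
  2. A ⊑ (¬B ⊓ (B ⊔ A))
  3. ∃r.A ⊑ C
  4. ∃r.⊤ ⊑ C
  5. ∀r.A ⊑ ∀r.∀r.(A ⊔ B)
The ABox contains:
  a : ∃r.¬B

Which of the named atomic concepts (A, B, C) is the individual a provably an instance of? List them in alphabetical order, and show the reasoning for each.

{C}

1. a : A?  L(a) = {∃r.¬B} ∪ {¬A}
   apply at a: ∃r.¬B⊑C
   open: L(a) ⊇ {C, ¬A, ∃r.¬A, ∃r.¬B} (+ ∃-successors) — a ∉ A possible
2. a : B?  L(a) = {∃r.¬B} ∪ {¬B}
   apply at a: ∃r.¬B⊑C
   open: L(a) ⊇ {C, ¬A, ¬B, ∃r.¬A, ∃r.¬B} (+ ∃-successors) — a ∉ B possible
3. a : C?  L(a) = {∃r.¬B} ∪ {¬C}
   clash {C, ¬C} at a — a ∈ C
4. Entailed for a: {C}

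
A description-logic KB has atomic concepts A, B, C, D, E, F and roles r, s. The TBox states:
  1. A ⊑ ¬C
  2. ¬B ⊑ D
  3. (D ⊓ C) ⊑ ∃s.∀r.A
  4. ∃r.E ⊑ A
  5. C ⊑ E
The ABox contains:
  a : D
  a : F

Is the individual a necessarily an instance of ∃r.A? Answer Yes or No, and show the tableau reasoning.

1. a : ∃r.A?  L(a) = {D, F} ∪ {∀r.¬A}
   open: L(a) ⊇ {D, F, ¬A, ¬C, ∀r.¬A, …} — a ∉ ∃r.A possible
2. Hence a : ∃r.A: not entailed.

No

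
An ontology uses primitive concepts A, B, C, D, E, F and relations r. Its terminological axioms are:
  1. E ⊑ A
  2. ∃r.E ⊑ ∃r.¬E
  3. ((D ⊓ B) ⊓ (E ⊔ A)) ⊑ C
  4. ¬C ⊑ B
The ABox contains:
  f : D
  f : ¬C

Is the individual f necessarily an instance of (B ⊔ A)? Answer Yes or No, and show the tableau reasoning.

1. f : (B ⊔ A)?  L(f) = {D, ¬C} ∪ {(¬B ⊓ ¬A)}
   clash {B, ¬B} at f — f ∈ (B ⊔ A)
2. Hence f : (B ⊔ A): entailed.

Yes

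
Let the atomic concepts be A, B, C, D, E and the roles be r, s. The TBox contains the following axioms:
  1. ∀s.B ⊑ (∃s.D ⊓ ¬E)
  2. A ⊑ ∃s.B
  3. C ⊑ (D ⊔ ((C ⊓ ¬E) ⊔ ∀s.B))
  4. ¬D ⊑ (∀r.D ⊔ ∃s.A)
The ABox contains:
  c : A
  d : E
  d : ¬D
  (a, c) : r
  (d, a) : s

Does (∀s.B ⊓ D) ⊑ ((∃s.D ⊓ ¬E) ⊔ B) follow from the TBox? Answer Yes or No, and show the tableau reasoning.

1. (∀s.B ⊓ D) ⊑ ((∃s.D ⊓ ¬E) ⊔ B)  ⇔  ((∀s.B ⊓ D) ⊓ ((∀s.¬D ⊔ E) ⊓ ¬B)) unsat w.r.t. T
   all branches close; clash {E, ¬E} at x₀
2. Hence (∀s.B ⊓ D) ⊑ ((∃s.D ⊓ ¬E) ⊔ B): entailed.

Yes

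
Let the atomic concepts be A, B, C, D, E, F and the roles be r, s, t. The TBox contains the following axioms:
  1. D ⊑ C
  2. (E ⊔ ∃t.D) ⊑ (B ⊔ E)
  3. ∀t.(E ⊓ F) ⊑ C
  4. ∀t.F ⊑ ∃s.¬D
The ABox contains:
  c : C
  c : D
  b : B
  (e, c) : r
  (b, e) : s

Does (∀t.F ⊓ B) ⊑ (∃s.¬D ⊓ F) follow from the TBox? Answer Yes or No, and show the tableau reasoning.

1. (∀t.F ⊓ B) ⊑ (∃s.¬D ⊓ F)  ⇔  ((∀t.F ⊓ B) ⊓ (∀s.D ⊔ ¬F)) unsat w.r.t. T
   apply at x₀: ∀t.F⊑∃s.¬D
   open: L(x₀) ⊇ {B, ¬D, ¬E, ¬F, ∀t.F, …} (+ ∃-successors)
2. Hence (∀t.F ⊓ B) ⊑ (∃s.¬D ⊓ F): not entailed.

No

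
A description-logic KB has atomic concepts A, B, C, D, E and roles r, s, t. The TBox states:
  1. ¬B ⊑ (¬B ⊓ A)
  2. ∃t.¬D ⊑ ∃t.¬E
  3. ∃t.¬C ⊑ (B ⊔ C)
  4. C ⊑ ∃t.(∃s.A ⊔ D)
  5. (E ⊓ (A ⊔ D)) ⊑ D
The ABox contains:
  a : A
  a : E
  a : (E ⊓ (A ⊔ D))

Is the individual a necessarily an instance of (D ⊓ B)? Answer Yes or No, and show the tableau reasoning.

1. a : (D ⊓ B)?  L(a) = {A, E, (E ⊓ (A ⊔ D))} ∪ {(¬D ⊔ ¬B)}
   apply at a: (E ⊓ (A ⊔ D))⊑D
   open: L(a) ⊇ {A, D, E, ¬B, ¬C, …} — a ∉ (D ⊓ B) possible
2. Hence a : (D ⊓ B): not entailed.

No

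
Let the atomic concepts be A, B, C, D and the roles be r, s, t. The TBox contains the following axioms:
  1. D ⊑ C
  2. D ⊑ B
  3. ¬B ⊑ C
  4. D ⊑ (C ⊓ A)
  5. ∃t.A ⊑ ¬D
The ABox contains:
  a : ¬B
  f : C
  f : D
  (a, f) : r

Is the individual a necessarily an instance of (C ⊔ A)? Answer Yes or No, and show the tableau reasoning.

1. a : (C ⊔ A)?  L(a) = {¬B} ∪ {(¬C ⊓ ¬A)}
   clash {C, ¬C} at a — a ∈ (C ⊔ A)
2. Hence a : (C ⊔ A): entailed.

Yes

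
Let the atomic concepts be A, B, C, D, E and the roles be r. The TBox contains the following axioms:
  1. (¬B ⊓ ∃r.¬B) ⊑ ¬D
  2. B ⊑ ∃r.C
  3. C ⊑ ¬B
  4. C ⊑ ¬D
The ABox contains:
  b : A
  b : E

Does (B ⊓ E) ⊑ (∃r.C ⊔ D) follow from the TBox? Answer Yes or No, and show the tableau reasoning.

1. (B ⊓ E) ⊑ (∃r.C ⊔ D)  ⇔  ((B ⊓ E) ⊓ (∀r.¬C ⊓ ¬D)) unsat w.r.t. T
   all branches close; clash {B, ¬B} at x₀
2. Hence (B ⊓ E) ⊑ (∃r.C ⊔ D): entailed.

Yes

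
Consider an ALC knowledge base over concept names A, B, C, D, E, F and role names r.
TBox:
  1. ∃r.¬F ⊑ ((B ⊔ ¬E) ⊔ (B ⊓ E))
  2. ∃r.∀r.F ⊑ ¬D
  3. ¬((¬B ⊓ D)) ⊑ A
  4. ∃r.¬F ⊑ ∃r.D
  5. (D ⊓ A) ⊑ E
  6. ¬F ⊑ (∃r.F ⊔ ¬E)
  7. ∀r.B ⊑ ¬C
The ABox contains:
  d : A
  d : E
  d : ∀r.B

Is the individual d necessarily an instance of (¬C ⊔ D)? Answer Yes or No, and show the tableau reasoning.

1. d : (¬C ⊔ D)?  L(d) = {A, E, ∀r.B} ∪ {(C ⊓ ¬D)}
   clash {E, ¬E} at d — d ∈ (¬C ⊔ D)
2. Hence d : (¬C ⊔ D): entailed.

Yes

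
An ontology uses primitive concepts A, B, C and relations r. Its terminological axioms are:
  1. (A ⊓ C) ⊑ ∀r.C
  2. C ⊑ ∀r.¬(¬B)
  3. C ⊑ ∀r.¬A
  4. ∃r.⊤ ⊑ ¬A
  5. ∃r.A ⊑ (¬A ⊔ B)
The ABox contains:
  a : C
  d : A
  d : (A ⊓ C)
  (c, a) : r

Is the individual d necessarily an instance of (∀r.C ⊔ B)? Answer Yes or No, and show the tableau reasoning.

1. d : (∀r.C ⊔ B)?  L(d) = {A, (A ⊓ C)} ∪ {(∃r.¬C ⊓ ¬B)}
   clash {A, ¬A} at d — d ∈ (∀r.C ⊔ B)
2. Hence d : (∀r.C ⊔ B): entailed.

Yes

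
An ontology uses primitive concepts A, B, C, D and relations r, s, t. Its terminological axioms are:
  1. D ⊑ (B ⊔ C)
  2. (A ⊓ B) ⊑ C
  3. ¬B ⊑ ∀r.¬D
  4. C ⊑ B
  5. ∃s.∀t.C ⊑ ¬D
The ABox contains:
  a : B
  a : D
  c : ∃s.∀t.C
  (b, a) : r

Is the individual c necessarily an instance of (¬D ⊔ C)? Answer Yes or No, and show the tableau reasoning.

Yes

1. c : (¬D ⊔ C)?  L(c) = {∃s.∀t.C} ∪ {(D ⊓ ¬C)}
   clash {C, ¬C} at c — c ∈ (¬D ⊔ C)
2. Hence c : (¬D ⊔ C): entailed.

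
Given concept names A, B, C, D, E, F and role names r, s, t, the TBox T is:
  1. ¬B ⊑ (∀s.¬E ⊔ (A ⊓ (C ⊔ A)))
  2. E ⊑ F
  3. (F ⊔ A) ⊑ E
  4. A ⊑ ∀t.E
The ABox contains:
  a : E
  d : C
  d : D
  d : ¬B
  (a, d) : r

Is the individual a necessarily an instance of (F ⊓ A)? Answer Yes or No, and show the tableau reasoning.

1. a : (F ⊓ A)?  L(a) = {E} ∪ {(¬F ⊔ ¬A)}
   apply at a: E⊑F
   open: L(a) ⊇ {B, E, F, ¬A} — a ∉ (F ⊓ A) possible
2. Hence a : (F ⊓ A): not entailed.

No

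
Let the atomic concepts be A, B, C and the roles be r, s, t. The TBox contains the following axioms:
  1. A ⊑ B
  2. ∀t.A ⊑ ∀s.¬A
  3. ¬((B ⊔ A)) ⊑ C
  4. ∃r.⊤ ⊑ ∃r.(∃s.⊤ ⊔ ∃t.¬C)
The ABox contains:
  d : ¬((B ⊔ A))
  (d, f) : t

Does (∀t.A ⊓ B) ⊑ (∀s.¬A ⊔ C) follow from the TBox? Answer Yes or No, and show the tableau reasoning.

1. (∀t.A ⊓ B) ⊑ (∀s.¬A ⊔ C)  ⇔  ((∀t.A ⊓ B) ⊓ (∃s.A ⊓ ¬C)) unsat w.r.t. T
   all branches close; clash {C, ¬C} at x₀
2. Hence (∀t.A ⊓ B) ⊑ (∀s.¬A ⊔ C): entailed.

Yes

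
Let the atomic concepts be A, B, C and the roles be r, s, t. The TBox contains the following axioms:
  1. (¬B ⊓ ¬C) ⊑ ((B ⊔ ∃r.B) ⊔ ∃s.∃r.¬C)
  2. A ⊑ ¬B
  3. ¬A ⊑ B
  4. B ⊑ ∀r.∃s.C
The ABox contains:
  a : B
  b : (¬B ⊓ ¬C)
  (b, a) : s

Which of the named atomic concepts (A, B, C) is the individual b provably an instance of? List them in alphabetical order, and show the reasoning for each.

1. b : A?  L(b) = {(¬B ⊓ ¬C)} ∪ {¬A}
   clash {B, ¬B} at b — b ∈ A
2. b : B?  L(b) = {(¬B ⊓ ¬C)} ∪ {¬B}
   apply at b: (¬B ⊓ ¬C)⊑((B ⊔ ∃r.B) ⊔ ∃s.∃r.¬C)
   open: L(b) ⊇ {A, ¬B, ¬C, ∃r.B} (+ ∃-successors) — b ∉ B possible
3. b : C?  L(b) = {(¬B ⊓ ¬C)} ∪ {¬C}
   apply at b: (¬B ⊓ ¬C)⊑((B ⊔ ∃r.B) ⊔ ∃s.∃r.¬C)
   open: L(b) ⊇ {A, ¬B, ¬C, ∃r.B} (+ ∃-successors) — b ∉ C possible
4. Entailed for b: {A}

{A}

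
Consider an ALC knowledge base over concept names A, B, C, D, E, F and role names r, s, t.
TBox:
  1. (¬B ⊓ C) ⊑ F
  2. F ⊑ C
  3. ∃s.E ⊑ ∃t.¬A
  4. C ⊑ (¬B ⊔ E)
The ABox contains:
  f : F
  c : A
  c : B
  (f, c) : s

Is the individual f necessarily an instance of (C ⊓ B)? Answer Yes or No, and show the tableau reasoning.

No

1. f : (C ⊓ B)?  L(f) = {F} ∪ {(¬C ⊔ ¬B)}
   apply at f: F⊑C
   open: L(f) ⊇ {C, F, ¬B, ∀s.¬E} — f ∉ (C ⊓ B) possible
2. Hence f : (C ⊓ B): not entailed.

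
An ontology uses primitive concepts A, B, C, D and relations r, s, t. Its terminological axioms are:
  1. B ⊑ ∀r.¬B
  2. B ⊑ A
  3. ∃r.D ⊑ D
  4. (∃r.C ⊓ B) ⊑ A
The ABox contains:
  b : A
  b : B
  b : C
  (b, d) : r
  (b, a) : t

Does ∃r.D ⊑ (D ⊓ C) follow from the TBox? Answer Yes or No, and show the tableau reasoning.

No

1. ∃r.D ⊑ (D ⊓ C)  ⇔  (∃r.D ⊓ (¬D ⊔ ¬C)) unsat w.r.t. T
   apply at x₀: ∃r.D⊑D
   open: L(x₀) ⊇ {D, ¬B, ¬C, ∃r.D} (+ ∃-successors)
2. Hence ∃r.D ⊑ (D ⊓ C): not entailed.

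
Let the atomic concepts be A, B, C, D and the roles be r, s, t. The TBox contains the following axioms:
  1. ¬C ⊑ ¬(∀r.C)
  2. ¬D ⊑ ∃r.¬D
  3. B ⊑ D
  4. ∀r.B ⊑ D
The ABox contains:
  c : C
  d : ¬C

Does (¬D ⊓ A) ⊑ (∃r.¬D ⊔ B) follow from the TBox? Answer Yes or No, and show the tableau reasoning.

1. (¬D ⊓ A) ⊑ (∃r.¬D ⊔ B)  ⇔  ((¬D ⊓ A) ⊓ (∀r.D ⊓ ¬B)) unsat w.r.t. T
   all branches close; clash {D, ¬D} at x₀
2. Hence (¬D ⊓ A) ⊑ (∃r.¬D ⊔ B): entailed.

Yes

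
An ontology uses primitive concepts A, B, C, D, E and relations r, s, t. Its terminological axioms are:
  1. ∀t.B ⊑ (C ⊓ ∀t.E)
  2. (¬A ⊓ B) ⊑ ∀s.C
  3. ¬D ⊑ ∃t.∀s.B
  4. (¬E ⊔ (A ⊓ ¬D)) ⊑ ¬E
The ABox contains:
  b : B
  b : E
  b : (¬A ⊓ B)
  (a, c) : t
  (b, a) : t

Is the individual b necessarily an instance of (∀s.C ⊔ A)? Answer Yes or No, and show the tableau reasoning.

1. b : (∀s.C ⊔ A)?  L(b) = {B, E, (¬A ⊓ B)} ∪ {(∃s.¬C ⊓ ¬A)}
   clash {E, ¬E} at b — b ∈ (∀s.C ⊔ A)
2. Hence b : (∀s.C ⊔ A): entailed.

Yes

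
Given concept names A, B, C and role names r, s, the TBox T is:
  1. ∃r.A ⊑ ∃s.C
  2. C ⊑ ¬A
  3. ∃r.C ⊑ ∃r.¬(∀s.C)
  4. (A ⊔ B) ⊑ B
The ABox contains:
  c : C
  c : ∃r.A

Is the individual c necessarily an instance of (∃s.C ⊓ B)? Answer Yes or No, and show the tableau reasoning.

1. c : (∃s.C ⊓ B)?  L(c) = {C, ∃r.A} ∪ {(∀s.¬C ⊔ ¬B)}
   apply at c: ∃r.A⊑∃s.C; C⊑¬A
   open: L(c) ⊇ {C, ¬A, ¬B, ∀r.¬C, ∃r.A, …} (+ ∃-successors) — c ∉ (∃s.C ⊓ B) possible
2. Hence c : (∃s.C ⊓ B): not entailed.

No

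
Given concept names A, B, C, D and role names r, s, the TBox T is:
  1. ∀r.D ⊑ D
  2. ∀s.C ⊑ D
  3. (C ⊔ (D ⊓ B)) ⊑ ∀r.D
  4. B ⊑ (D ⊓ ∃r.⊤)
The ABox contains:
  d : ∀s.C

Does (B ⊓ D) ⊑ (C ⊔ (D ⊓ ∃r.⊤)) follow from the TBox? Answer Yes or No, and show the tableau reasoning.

Yes

1. (B ⊓ D) ⊑ (C ⊔ (D ⊓ ∃r.⊤))  ⇔  ((B ⊓ D) ⊓ (¬C ⊓ (¬D ⊔ ∀r.⊥))) unsat w.r.t. T
   all branches close; clash ⊥ at an ∃-successor
2. Hence (B ⊓ D) ⊑ (C ⊔ (D ⊓ ∃r.⊤)): entailed.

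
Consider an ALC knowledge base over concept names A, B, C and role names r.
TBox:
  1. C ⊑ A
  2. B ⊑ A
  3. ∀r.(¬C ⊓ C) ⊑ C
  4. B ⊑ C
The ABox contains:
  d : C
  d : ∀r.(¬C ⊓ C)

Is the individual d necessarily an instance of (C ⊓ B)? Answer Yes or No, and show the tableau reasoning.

No

1. d : (C ⊓ B)?  L(d) = {C, ∀r.(¬C ⊓ C)} ∪ {(¬C ⊔ ¬B)}
   apply at d: C⊑A
   open: L(d) ⊇ {A, C, ¬B, ∀r.(¬C ⊓ C)} — d ∉ (C ⊓ B) possible
2. Hence d : (C ⊓ B): not entailed.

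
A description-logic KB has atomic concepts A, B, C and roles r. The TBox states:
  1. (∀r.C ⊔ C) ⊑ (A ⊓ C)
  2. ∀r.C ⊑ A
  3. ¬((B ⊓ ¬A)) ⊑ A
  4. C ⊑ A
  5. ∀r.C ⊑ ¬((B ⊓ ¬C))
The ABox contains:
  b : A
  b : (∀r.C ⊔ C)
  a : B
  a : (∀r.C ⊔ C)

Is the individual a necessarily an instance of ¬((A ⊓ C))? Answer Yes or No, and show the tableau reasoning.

No

1. a : ¬((A ⊓ C))?  L(a) = {B, (∀r.C ⊔ C)} ∪ {(A ⊓ C)}
   open: L(a) ⊇ {A, B, C, ∃r.¬C} (+ ∃-successors) — a ∉ ¬((A ⊓ C)) possible
2. Hence a : ¬((A ⊓ C)): not entailed.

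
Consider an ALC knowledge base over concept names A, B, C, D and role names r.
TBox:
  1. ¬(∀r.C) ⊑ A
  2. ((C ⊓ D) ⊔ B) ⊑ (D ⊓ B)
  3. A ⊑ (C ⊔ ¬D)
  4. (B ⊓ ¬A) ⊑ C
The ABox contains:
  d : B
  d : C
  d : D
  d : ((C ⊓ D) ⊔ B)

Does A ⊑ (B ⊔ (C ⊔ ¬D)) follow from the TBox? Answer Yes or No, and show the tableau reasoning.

Yes

1. A ⊑ (B ⊔ (C ⊔ ¬D))  ⇔  (A ⊓ (¬B ⊓ (¬C ⊓ D))) unsat w.r.t. T
   all branches close; clash {C, ¬C} at x₀
2. Hence A ⊑ (B ⊔ (C ⊔ ¬D)): entailed.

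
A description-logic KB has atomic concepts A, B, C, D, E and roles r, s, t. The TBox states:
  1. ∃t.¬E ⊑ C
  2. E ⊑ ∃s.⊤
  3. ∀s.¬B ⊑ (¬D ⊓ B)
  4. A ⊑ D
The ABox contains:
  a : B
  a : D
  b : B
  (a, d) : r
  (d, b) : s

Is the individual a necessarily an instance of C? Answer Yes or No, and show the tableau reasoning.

1. a : C?  L(a) = {B, D} ∪ {¬C}
   open: L(a) ⊇ {B, D, ¬C, ¬E, ∀t.E, …} (+ ∃-successors) — a ∉ C possible
2. Hence a : C: not entailed.

No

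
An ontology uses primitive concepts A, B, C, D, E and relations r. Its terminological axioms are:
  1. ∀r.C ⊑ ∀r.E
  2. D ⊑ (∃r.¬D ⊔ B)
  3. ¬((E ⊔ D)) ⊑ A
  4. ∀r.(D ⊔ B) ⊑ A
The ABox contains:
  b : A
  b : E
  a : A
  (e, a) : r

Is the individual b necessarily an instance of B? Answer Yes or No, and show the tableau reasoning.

1. b : B?  L(b) = {A, E} ∪ {¬B}
   open: L(b) ⊇ {A, E, ¬B, ¬D, ∃r.¬C} (+ ∃-successors) — b ∉ B possible
2. Hence b : B: not entailed.

No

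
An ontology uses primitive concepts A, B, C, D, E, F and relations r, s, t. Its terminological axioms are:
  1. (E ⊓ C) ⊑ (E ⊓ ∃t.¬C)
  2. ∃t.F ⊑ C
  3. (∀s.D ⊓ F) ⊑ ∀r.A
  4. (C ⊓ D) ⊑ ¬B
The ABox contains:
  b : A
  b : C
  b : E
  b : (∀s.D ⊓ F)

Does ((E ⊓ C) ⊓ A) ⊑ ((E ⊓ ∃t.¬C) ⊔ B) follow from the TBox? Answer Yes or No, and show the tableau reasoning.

1. ((E ⊓ C) ⊓ A) ⊑ ((E ⊓ ∃t.¬C) ⊔ B)  ⇔  (((E ⊓ C) ⊓ A) ⊓ ((¬E ⊔ ∀t.C) ⊓ ¬B)) unsat w.r.t. T
   all branches close; clash {C, ¬C} at an ∃-successor
2. Hence ((E ⊓ C) ⊓ A) ⊑ ((E ⊓ ∃t.¬C) ⊔ B): entailed.

Yes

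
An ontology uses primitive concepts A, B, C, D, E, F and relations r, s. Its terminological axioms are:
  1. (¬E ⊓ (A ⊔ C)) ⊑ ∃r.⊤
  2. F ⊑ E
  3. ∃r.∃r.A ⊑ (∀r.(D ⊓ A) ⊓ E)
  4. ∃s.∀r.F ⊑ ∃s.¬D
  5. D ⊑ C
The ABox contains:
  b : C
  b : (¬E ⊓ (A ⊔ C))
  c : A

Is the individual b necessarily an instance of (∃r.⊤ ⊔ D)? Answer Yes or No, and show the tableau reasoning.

1. b : (∃r.⊤ ⊔ D)?  L(b) = {C, (¬E ⊓ (A ⊔ C))} ∪ {(∀r.⊥ ⊓ ¬D)}
   clash {E, ¬E} at b — b ∈ (∃r.⊤ ⊔ D)
2. Hence b : (∃r.⊤ ⊔ D): entailed.

Yes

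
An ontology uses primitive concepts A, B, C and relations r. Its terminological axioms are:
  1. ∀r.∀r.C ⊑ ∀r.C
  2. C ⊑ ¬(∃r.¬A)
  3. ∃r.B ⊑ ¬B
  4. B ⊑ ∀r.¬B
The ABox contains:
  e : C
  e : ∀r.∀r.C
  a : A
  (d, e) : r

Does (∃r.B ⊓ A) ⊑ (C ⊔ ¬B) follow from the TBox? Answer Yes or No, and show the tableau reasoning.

Yes

1. (∃r.B ⊓ A) ⊑ (C ⊔ ¬B)  ⇔  ((∃r.B ⊓ A) ⊓ (¬C ⊓ B)) unsat w.r.t. T
   all branches close; clash {B, ¬B} at an ∃-successor
2. Hence (∃r.B ⊓ A) ⊑ (C ⊔ ¬B): entailed.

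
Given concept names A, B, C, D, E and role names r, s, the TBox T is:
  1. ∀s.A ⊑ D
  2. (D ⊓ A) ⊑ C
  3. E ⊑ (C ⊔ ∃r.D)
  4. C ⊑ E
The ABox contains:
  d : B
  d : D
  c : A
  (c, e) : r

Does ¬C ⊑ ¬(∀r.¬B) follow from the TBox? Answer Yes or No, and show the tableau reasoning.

1. ¬C ⊑ ¬(∀r.¬B)  ⇔  (¬C ⊓ ∀r.¬B) unsat w.r.t. T
   open: L(x₀) ⊇ {¬C, ¬D, ¬E, ∀r.¬B, ∃s.¬A} (+ ∃-successors)
2. Hence ¬C ⊑ ¬(∀r.¬B): not entailed.

No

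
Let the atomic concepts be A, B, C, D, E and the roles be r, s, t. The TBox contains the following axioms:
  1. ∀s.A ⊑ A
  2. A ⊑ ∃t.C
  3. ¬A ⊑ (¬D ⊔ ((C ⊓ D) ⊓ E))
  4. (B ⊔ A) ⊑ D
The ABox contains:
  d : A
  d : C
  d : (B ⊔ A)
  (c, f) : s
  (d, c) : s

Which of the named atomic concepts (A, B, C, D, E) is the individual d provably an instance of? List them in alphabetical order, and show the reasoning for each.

1. d : A?  L(d) = {A, C, (B ⊔ A)} ∪ {¬A}
   clash {A, ¬A} at d — d ∈ A
2. d : B?  L(d) = {A, C, (B ⊔ A)} ∪ {¬B}
   apply at d: A⊑∃t.C; (B ⊔ A)⊑D
   open: L(d) ⊇ {A, C, D, ¬B, ∃t.C} (+ ∃-successors) — d ∉ B possible
3. d : C?  L(d) = {A, C, (B ⊔ A)} ∪ {¬C}
   clash {C, ¬C} at d — d ∈ C
4. d : D?  L(d) = {A, C, (B ⊔ A)} ∪ {¬D}
   clash {D, ¬D} at d — d ∈ D
5. d : E?  L(d) = {A, C, (B ⊔ A)} ∪ {¬E}
   apply at d: A⊑∃t.C; (B ⊔ A)⊑D
   open: L(d) ⊇ {A, C, D, ¬E, ∃t.C} (+ ∃-successors) — d ∉ E possible
6. Entailed for d: {A, C, D}

{A, C, D}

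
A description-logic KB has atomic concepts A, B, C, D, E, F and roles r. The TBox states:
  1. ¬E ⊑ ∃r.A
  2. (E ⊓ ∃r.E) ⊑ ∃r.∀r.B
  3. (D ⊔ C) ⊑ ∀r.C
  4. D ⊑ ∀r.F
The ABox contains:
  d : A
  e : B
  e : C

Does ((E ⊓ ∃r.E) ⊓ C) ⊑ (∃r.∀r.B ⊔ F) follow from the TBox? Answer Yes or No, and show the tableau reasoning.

Yes

1. ((E ⊓ ∃r.E) ⊓ C) ⊑ (∃r.∀r.B ⊔ F)  ⇔  (((E ⊓ ∃r.E) ⊓ C) ⊓ (∀r.∃r.¬B ⊓ ¬F)) unsat w.r.t. T
   all branches close; clash {B, ¬B} at an ∃-successor
2. Hence ((E ⊓ ∃r.E) ⊓ C) ⊑ (∃r.∀r.B ⊔ F): entailed.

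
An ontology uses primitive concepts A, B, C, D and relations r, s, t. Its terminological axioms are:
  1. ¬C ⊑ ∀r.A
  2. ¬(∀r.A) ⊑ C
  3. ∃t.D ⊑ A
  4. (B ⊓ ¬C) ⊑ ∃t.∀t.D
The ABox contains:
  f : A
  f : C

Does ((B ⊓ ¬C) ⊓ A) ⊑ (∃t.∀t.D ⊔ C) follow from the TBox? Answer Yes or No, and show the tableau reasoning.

1. ((B ⊓ ¬C) ⊓ A) ⊑ (∃t.∀t.D ⊔ C)  ⇔  (((B ⊓ ¬C) ⊓ A) ⊓ (∀t.∃t.¬D ⊓ ¬C)) unsat w.r.t. T
   all branches close; clash {D, ¬D} at an ∃-successor
2. Hence ((B ⊓ ¬C) ⊓ A) ⊑ (∃t.∀t.D ⊔ C): entailed.

Yes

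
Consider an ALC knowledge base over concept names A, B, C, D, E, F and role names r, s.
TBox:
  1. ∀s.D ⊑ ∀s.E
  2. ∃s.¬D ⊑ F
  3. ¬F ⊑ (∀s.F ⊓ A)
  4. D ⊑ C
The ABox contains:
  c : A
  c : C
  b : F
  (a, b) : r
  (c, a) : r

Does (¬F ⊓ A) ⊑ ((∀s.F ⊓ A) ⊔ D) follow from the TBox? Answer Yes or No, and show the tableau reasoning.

Yes

1. (¬F ⊓ A) ⊑ ((∀s.F ⊓ A) ⊔ D)  ⇔  ((¬F ⊓ A) ⊓ ((∃s.¬F ⊔ ¬A) ⊓ ¬D)) unsat w.r.t. T
   all branches close; clash {F, ¬F} at x₀
2. Hence (¬F ⊓ A) ⊑ ((∀s.F ⊓ A) ⊔ D): entailed.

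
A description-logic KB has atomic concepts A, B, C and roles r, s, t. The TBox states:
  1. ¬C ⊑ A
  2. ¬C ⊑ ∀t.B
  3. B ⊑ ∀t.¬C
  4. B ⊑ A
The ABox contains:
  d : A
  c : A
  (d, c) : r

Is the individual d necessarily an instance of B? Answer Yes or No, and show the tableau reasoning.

1. d : B?  L(d) = {A} ∪ {¬B}
   open: L(d) ⊇ {A, C, ¬B} — d ∉ B possible
2. Hence d : B: not entailed.

No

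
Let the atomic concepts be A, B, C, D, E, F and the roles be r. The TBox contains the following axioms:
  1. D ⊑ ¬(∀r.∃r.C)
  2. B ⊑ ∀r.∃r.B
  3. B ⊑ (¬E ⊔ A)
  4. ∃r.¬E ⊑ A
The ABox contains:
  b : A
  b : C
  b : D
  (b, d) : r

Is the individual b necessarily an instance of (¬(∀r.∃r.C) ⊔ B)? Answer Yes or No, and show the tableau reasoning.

1. b : (¬(∀r.∃r.C) ⊔ B)?  L(b) = {A, C, D} ∪ {(∀r.∃r.C ⊓ ¬B)}
   clash {C, ¬C} at an ∃-successor — b ∈ (¬(∀r.∃r.C) ⊔ B)
2. Hence b : (¬(∀r.∃r.C) ⊔ B): entailed.

Yes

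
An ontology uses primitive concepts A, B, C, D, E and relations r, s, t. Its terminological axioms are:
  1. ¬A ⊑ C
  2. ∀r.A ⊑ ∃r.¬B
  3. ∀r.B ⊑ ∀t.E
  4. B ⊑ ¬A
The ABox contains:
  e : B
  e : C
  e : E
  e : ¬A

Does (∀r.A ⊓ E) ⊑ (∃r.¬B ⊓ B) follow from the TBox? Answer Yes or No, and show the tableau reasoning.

No

1. (∀r.A ⊓ E) ⊑ (∃r.¬B ⊓ B)  ⇔  ((∀r.A ⊓ E) ⊓ (∀r.B ⊔ ¬B)) unsat w.r.t. T
   apply at x₀: ∀r.A⊑∃r.¬B
   open: L(x₀) ⊇ {A, E, ¬B, ∀r.A, ∃r.¬B} (+ ∃-successors)
2. Hence (∀r.A ⊓ E) ⊑ (∃r.¬B ⊓ B): not entailed.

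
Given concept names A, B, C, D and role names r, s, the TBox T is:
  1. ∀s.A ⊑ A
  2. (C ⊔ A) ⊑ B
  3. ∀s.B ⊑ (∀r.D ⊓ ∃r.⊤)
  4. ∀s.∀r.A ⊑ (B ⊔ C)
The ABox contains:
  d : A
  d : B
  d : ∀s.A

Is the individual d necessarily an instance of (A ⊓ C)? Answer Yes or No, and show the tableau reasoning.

No

1. d : (A ⊓ C)?  L(d) = {A, B, ∀s.A} ∪ {(¬A ⊔ ¬C)}
   open: L(d) ⊇ {A, B, ¬C, ∀r.D, ∀s.A, …} (+ ∃-successors) — d ∉ (A ⊓ C) possible
2. Hence d : (A ⊓ C): not entailed.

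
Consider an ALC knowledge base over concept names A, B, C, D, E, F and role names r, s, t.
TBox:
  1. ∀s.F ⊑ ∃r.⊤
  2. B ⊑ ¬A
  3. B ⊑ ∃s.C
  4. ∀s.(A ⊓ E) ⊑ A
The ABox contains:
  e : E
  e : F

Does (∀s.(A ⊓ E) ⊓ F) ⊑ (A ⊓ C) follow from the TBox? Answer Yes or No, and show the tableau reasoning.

No

1. (∀s.(A ⊓ E) ⊓ F) ⊑ (A ⊓ C)  ⇔  ((∀s.(A ⊓ E) ⊓ F) ⊓ (¬A ⊔ ¬C)) unsat w.r.t. T
   apply at x₀: ∀s.(A ⊓ E)⊑A
   open: L(x₀) ⊇ {A, F, ¬B, ¬C, ∀s.(A ⊓ E), …} (+ ∃-successors)
2. Hence (∀s.(A ⊓ E) ⊓ F) ⊑ (A ⊓ C): not entailed.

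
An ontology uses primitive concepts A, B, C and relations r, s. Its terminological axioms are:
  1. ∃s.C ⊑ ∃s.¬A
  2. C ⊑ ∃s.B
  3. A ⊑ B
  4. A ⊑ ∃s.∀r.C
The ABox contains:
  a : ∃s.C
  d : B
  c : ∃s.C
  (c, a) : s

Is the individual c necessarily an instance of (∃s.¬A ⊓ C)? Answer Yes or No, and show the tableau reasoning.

No

1. c : (∃s.¬A ⊓ C)?  L(c) = {∃s.C} ∪ {(∀s.A ⊔ ¬C)}
   apply at c: ∃s.C⊑∃s.¬A
   open: L(c) ⊇ {¬A, ¬C, ∃s.C, ∃s.¬A} (+ ∃-successors) — c ∉ (∃s.¬A ⊓ C) possible
2. Hence c : (∃s.¬A ⊓ C): not entailed.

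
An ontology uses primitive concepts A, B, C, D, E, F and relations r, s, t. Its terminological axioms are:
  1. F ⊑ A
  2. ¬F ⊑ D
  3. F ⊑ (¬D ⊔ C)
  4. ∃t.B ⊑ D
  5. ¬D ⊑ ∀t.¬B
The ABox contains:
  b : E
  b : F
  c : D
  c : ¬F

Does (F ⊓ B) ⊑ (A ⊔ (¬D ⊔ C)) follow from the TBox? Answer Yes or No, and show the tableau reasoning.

Yes

1. (F ⊓ B) ⊑ (A ⊔ (¬D ⊔ C))  ⇔  ((F ⊓ B) ⊓ (¬A ⊓ (D ⊓ ¬C))) unsat w.r.t. T
   all branches close; clash {A, ¬A} at x₀
2. Hence (F ⊓ B) ⊑ (A ⊔ (¬D ⊔ C)): entailed.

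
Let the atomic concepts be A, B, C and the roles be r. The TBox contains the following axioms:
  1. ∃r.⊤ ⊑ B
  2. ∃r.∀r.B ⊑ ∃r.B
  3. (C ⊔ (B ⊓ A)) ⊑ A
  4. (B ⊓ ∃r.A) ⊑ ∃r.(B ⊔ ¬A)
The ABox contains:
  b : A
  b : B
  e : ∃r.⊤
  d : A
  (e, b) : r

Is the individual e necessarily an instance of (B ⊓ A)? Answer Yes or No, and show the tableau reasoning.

No

1. e : (B ⊓ A)?  L(e) = {∃r.⊤} ∪ {(¬B ⊔ ¬A)}
   apply at e: ∃r.⊤⊑B
   open: L(e) ⊇ {B, ¬A, ¬C, ∀r.∃r.¬B, ∃r.(B ⊔ ¬A), …} (+ ∃-successors) — e ∉ (B ⊓ A) possible
2. Hence e : (B ⊓ A): not entailed.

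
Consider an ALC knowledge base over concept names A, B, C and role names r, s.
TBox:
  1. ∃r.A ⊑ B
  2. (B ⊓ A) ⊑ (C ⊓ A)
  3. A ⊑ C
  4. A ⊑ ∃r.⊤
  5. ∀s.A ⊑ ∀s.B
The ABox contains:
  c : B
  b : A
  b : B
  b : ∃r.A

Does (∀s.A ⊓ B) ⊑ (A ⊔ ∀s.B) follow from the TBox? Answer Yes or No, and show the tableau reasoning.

1. (∀s.A ⊓ B) ⊑ (A ⊔ ∀s.B)  ⇔  ((∀s.A ⊓ B) ⊓ (¬A ⊓ ∃s.¬B)) unsat w.r.t. T
   all branches close; clash {A, ¬A} at x₀
2. Hence (∀s.A ⊓ B) ⊑ (A ⊔ ∀s.B): entailed.

Yes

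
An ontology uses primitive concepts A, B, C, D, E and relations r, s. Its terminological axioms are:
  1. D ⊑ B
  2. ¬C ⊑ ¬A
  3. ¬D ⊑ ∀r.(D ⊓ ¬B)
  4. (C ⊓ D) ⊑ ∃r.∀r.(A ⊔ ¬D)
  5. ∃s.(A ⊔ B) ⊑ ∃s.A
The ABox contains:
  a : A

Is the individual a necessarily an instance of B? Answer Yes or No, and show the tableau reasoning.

1. a : B?  L(a) = {A} ∪ {¬B}
   open: L(a) ⊇ {A, C, ¬B, ¬D, ∀r.(D ⊓ ¬B), …} — a ∉ B possible
2. Hence a : B: not entailed.

No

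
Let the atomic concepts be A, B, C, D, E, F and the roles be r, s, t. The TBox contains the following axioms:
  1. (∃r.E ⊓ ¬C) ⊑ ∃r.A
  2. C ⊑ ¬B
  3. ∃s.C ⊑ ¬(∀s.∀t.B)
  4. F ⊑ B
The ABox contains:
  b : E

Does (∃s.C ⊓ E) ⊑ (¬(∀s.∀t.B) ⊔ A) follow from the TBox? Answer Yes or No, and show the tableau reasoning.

1. (∃s.C ⊓ E) ⊑ (¬(∀s.∀t.B) ⊔ A)  ⇔  ((∃s.C ⊓ E) ⊓ (∀s.∀t.B ⊓ ¬A)) unsat w.r.t. T
   all branches close; clash {B, ¬B} at x₀
2. Hence (∃s.C ⊓ E) ⊑ (¬(∀s.∀t.B) ⊔ A): entailed.

Yes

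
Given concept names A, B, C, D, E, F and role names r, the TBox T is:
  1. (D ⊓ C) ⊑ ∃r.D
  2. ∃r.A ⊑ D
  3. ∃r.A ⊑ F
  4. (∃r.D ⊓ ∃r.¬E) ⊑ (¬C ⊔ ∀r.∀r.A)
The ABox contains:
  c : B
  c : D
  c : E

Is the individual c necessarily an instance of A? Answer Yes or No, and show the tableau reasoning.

1. c : A?  L(c) = {B, D, E} ∪ {¬A}
   open: L(c) ⊇ {B, D, E, ¬A, ¬C, …} — c ∉ A possible
2. Hence c : A: not entailed.

No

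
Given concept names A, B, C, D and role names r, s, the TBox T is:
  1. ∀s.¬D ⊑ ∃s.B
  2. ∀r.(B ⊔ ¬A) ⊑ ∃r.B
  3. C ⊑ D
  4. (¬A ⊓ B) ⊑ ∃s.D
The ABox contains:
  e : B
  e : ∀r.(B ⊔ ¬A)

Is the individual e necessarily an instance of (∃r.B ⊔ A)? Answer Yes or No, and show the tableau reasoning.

1. e : (∃r.B ⊔ A)?  L(e) = {B, ∀r.(B ⊔ ¬A)} ∪ {(∀r.¬B ⊓ ¬A)}
   clash {B, ¬B} at an ∃-successor — e ∈ (∃r.B ⊔ A)
2. Hence e : (∃r.B ⊔ A): entailed.

Yes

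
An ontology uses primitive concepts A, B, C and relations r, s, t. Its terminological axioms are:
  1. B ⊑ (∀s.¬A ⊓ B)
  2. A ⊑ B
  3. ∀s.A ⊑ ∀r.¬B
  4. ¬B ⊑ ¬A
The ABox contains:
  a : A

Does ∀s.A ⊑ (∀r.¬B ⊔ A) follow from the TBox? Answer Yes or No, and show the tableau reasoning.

1. ∀s.A ⊑ (∀r.¬B ⊔ A)  ⇔  (∀s.A ⊓ (∃r.B ⊓ ¬A)) unsat w.r.t. T
   all branches close; clash {B, ¬B} at an ∃-successor
2. Hence ∀s.A ⊑ (∀r.¬B ⊔ A): entailed.

Yes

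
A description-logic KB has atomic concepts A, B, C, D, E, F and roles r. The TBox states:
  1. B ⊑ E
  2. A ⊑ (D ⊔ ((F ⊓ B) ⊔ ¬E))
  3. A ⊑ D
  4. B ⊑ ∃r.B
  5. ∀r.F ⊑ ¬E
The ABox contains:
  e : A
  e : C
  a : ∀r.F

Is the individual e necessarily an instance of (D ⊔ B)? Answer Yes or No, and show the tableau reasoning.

Yes

1. e : (D ⊔ B)?  L(e) = {A, C} ∪ {(¬D ⊓ ¬B)}
   clash {D, ¬D} at e — e ∈ (D ⊔ B)
2. Hence e : (D ⊔ B): entailed.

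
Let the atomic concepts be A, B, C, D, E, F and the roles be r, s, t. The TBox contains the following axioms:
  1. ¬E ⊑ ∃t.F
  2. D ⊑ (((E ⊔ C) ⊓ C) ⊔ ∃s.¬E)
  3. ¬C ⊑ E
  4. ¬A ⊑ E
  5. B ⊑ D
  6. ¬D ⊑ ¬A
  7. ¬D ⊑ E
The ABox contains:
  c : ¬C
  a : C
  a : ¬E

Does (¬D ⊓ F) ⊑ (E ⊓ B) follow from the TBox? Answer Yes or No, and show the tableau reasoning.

No

1. (¬D ⊓ F) ⊑ (E ⊓ B)  ⇔  ((¬D ⊓ F) ⊓ (¬E ⊔ ¬B)) unsat w.r.t. T
   apply at x₀: ¬D⊑¬A; ¬D⊑E
   open: L(x₀) ⊇ {E, F, ¬A, ¬B, ¬D}
2. Hence (¬D ⊓ F) ⊑ (E ⊓ B): not entailed.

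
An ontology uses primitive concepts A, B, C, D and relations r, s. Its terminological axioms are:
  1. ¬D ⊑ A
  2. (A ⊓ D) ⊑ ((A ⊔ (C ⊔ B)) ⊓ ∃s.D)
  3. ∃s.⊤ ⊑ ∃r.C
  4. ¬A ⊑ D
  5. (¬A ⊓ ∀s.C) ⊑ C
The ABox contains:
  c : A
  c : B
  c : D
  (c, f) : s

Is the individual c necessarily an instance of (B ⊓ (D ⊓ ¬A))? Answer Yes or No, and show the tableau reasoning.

1. c : (B ⊓ (D ⊓ ¬A))?  L(c) = {A, B, D} ∪ {(¬B ⊔ (¬D ⊔ A))}
   open: L(c) ⊇ {A, B, D, ∃r.C, ∃s.D} (+ ∃-successors) — c ∉ (B ⊓ (D ⊓ ¬A)) possible
2. Hence c : (B ⊓ (D ⊓ ¬A)): not entailed.

No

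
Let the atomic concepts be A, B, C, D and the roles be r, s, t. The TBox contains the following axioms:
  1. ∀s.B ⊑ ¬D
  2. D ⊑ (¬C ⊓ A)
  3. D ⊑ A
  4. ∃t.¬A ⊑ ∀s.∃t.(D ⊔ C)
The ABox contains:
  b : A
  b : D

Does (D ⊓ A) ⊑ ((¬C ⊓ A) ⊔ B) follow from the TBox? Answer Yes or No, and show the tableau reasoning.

Yes

1. (D ⊓ A) ⊑ ((¬C ⊓ A) ⊔ B)  ⇔  ((D ⊓ A) ⊓ ((C ⊔ ¬A) ⊓ ¬B)) unsat w.r.t. T
   all branches close; clash {A, ¬A} at x₀
2. Hence (D ⊓ A) ⊑ ((¬C ⊓ A) ⊔ B): entailed.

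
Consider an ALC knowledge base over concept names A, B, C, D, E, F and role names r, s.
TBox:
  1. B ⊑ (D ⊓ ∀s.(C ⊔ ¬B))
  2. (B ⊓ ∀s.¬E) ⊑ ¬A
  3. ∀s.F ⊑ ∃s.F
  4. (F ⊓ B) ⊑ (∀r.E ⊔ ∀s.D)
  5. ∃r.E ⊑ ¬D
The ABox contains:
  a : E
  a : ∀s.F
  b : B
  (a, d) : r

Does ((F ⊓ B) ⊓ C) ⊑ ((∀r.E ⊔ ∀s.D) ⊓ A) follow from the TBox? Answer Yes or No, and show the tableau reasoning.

1. ((F ⊓ B) ⊓ C) ⊑ ((∀r.E ⊔ ∀s.D) ⊓ A)  ⇔  (((F ⊓ B) ⊓ C) ⊓ ((∃r.¬E ⊓ ∃s.¬D) ⊔ ¬A)) unsat w.r.t. T
   apply at x₀: B⊑(D ⊓ ∀s.(C ⊔ ¬B)); (F ⊓ B)⊑(∀r.E ⊔ ∀s.D)
   open: L(x₀) ⊇ {B, C, D, F, ¬A, …} (+ ∃-successors)
2. Hence ((F ⊓ B) ⊓ C) ⊑ ((∀r.E ⊔ ∀s.D) ⊓ A): not entailed.

No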